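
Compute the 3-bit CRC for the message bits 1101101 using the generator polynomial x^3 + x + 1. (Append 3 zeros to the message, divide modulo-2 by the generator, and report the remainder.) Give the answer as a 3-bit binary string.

111

Append 3 zeros: 1101101000. Divide by 1011 (XOR where the leading bit is 1):
  pos 0: 1101 XOR 1011 = 0110
  pos 1: 1101 XOR 1011 = 0110
  pos 2: 1100 XOR 1011 = 0111
  pos 3: 1111 XOR 1011 = 0100
  pos 4: 1000 XOR 1011 = 0011
  pos 6: 1100 XOR 1011 = 0111
Remainder (last 3 bits) = 111. This is the CRC / FCS.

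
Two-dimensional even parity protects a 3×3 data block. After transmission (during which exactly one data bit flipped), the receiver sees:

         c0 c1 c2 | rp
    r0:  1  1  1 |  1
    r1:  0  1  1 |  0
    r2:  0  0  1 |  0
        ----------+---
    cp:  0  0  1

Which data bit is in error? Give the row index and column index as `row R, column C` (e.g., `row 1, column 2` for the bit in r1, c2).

row 2, column 0

Recompute each row's even parity and compare to rp:
  r0: data parity 1, sent rp 1 → ok
  r1: data parity 0, sent rp 0 → ok
  r2: data parity 1, sent rp 0 → mismatch
Recompute each column's even parity and compare to cp:
  c0: data parity 1, sent cp 0 → mismatch
  c1: data parity 0, sent cp 0 → ok
  c2: data parity 1, sent cp 1 → ok
Exactly one row (r2) and one column (c0) fail → the flipped bit is at their intersection.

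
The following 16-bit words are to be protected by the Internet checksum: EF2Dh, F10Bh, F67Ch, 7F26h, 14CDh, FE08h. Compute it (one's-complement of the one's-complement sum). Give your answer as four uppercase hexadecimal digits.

974C

One's-complement addition (fold any carry out of bit 15 back into bit 0):
  0xEF2D + 0xF10B = 0x1E038 → wrap carry → 0xE039
  0xE039 + 0xF67C = 0x1D6B5 → wrap carry → 0xD6B6
  0xD6B6 + 0x7F26 = 0x155DC → wrap carry → 0x55DD
  0x55DD + 0x14CD = 0x06AAA
  0x6AAA + 0xFE08 = 0x168B2 → wrap carry → 0x68B3
One's-complement sum = 0x68B3.
Checksum = ~0x68B3 & 0xFFFF = 0x974C.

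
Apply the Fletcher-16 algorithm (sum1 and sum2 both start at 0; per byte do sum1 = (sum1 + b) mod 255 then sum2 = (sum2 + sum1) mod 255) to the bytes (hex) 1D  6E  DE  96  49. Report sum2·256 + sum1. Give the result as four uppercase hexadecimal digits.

5E4A

Running sums (mod 255):
  after byte 0 (1D): sum1=29, sum2=29
  after byte 1 (6E): sum1=139, sum2=168
  after byte 2 (DE): sum1=106, sum2=19
  after byte 3 (96): sum1=1, sum2=20
  after byte 4 (49): sum1=74, sum2=94
Checksum = sum2·256 + sum1 = 94·256 + 74 = 24138 = 0x5E4A.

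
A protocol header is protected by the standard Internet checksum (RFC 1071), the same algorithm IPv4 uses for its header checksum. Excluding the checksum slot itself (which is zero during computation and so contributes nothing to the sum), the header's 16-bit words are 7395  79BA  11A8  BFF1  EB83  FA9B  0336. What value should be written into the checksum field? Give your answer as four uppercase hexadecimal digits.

57C0

One's-complement addition (fold any carry out of bit 15 back into bit 0):
  0x7395 + 0x79BA = 0x0ED4F
  0xED4F + 0x11A8 = 0x0FEF7
  0xFEF7 + 0xBFF1 = 0x1BEE8 → wrap carry → 0xBEE9
  0xBEE9 + 0xEB83 = 0x1AA6C → wrap carry → 0xAA6D
  0xAA6D + 0xFA9B = 0x1A508 → wrap carry → 0xA509
  0xA509 + 0x0336 = 0x0A83F
One's-complement sum = 0xA83F.
Checksum = ~0xA83F & 0xFFFF = 0x57C0.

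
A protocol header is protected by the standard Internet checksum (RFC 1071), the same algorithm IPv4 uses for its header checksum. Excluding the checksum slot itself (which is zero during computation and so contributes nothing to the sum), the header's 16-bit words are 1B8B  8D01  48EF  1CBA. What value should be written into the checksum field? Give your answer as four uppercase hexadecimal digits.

F1C9

One's-complement addition (fold any carry out of bit 15 back into bit 0):
  0x1B8B + 0x8D01 = 0x0A88C
  0xA88C + 0x48EF = 0x0F17B
  0xF17B + 0x1CBA = 0x10E35 → wrap carry → 0x0E36
One's-complement sum = 0x0E36.
Checksum = ~0x0E36 & 0xFFFF = 0xF1C9.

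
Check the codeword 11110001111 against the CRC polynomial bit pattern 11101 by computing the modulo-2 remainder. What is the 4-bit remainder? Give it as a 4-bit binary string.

0000

Modulo-2 division of 11110001111 by 11101:
  pos 0: 11110 XOR 11101 = 00011
  pos 3: 11001 XOR 11101 = 00100
  pos 5: 10011 XOR 11101 = 01110
  pos 6: 11101 XOR 11101 = 00000
Remainder = 0000 (zero — the frame passes the CRC check).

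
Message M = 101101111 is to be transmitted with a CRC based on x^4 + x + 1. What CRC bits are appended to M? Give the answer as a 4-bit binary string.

0000

Append 4 zeros: 1011011110000. Divide by 10011 (XOR where the leading bit is 1):
  pos 0: 10110 XOR 10011 = 00101
  pos 2: 10111 XOR 10011 = 00100
  pos 4: 10011 XOR 10011 = 00000
Remainder (last 4 bits) = 0000. This is the CRC / FCS.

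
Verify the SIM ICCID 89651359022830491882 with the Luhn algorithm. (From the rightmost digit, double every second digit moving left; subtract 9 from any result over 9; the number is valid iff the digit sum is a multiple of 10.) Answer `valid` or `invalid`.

From the right, keep odd positions and double even positions (subtract 9 from any doubled value over 9):
  doubled (positions 2,4,...): 7 2 8 6 4 0 1 2 3 7 → sum 40
  kept (positions 1,3,...): 2 8 9 0 8 2 9 3 5 9 → sum 55
Total = 95.
95 mod 10 = 5, so the number is invalid.

invalid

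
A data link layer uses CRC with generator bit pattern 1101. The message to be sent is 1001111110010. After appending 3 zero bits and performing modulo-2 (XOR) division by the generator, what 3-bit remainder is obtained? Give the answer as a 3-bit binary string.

011

Append 3 zeros: 1001111110010000. Divide by 1101 (XOR where the leading bit is 1):
  pos 0: 1001 XOR 1101 = 0100
  pos 1: 1001 XOR 1101 = 0100
  pos 2: 1001 XOR 1101 = 0100
  pos 3: 1001 XOR 1101 = 0100
  pos 4: 1001 XOR 1101 = 0100
  pos 5: 1001 XOR 1101 = 0100
  pos 6: 1000 XOR 1101 = 0101
  pos 7: 1010 XOR 1101 = 0111
  pos 8: 1111 XOR 1101 = 0010
  pos 10: 1000 XOR 1101 = 0101
  pos 11: 1010 XOR 1101 = 0111
  pos 12: 1110 XOR 1101 = 0011
Remainder (last 3 bits) = 011. This is the CRC / FCS.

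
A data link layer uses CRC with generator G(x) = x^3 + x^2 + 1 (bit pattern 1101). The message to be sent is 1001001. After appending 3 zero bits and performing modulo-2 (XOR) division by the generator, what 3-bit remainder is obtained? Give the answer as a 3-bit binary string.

Append 3 zeros: 1001001000. Divide by 1101 (XOR where the leading bit is 1):
  pos 0: 1001 XOR 1101 = 0100
  pos 1: 1000 XOR 1101 = 0101
  pos 2: 1010 XOR 1101 = 0111
  pos 3: 1111 XOR 1101 = 0010
  pos 5: 1000 XOR 1101 = 0101
  pos 6: 1010 XOR 1101 = 0111
Remainder (last 3 bits) = 111. This is the CRC / FCS.

111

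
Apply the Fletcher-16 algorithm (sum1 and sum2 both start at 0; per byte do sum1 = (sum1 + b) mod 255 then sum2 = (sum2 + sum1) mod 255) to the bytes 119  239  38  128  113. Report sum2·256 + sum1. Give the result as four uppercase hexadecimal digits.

F97F

Running sums (mod 255):
  after byte 0 (119): sum1=119, sum2=119
  after byte 1 (239): sum1=103, sum2=222
  after byte 2 (38): sum1=141, sum2=108
  after byte 3 (128): sum1=14, sum2=122
  after byte 4 (113): sum1=127, sum2=249
Checksum = sum2·256 + sum1 = 249·256 + 127 = 63871 = 0xF97F.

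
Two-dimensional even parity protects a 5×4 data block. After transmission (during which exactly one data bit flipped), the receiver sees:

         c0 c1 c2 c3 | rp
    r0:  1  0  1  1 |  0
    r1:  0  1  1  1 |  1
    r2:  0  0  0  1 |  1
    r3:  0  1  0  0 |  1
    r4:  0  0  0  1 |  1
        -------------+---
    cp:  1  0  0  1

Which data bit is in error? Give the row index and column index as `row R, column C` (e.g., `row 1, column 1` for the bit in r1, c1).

row 0, column 3

Recompute each row's even parity and compare to rp:
  r0: data parity 1, sent rp 0 → mismatch
  r1: data parity 1, sent rp 1 → ok
  r2: data parity 1, sent rp 1 → ok
  r3: data parity 1, sent rp 1 → ok
  r4: data parity 1, sent rp 1 → ok
Recompute each column's even parity and compare to cp:
  c0: data parity 1, sent cp 1 → ok
  c1: data parity 0, sent cp 0 → ok
  c2: data parity 0, sent cp 0 → ok
  c3: data parity 0, sent cp 1 → mismatch
Exactly one row (r0) and one column (c3) fail → the flipped bit is at their intersection.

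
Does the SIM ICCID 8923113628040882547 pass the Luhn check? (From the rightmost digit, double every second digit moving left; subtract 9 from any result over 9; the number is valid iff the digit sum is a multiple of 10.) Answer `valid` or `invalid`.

valid

From the right, keep odd positions and double even positions (subtract 9 from any doubled value over 9):
  doubled (positions 2,4,...): 8 4 7 8 7 3 2 6 9 → sum 54
  kept (positions 1,3,...): 7 5 8 0 0 2 3 1 2 8 → sum 36
Total = 90.
90 mod 10 = 0, so the number is valid.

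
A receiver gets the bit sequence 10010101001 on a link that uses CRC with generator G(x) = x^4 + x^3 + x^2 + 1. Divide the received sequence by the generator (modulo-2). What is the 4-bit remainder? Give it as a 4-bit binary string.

Modulo-2 division of 10010101001 by 11101:
  pos 0: 10010 XOR 11101 = 01111
  pos 1: 11111 XOR 11101 = 00010
  pos 4: 10010 XOR 11101 = 01111
  pos 5: 11110 XOR 11101 = 00011
Remainder = 0111 (nonzero — an error is detected).

0111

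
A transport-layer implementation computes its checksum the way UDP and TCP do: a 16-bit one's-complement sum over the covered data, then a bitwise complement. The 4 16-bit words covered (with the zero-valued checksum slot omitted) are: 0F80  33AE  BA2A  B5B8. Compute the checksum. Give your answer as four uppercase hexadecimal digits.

4CEE

One's-complement addition (fold any carry out of bit 15 back into bit 0):
  0x0F80 + 0x33AE = 0x0432E
  0x432E + 0xBA2A = 0x0FD58
  0xFD58 + 0xB5B8 = 0x1B310 → wrap carry → 0xB311
One's-complement sum = 0xB311.
Checksum = ~0xB311 & 0xFFFF = 0x4CEE.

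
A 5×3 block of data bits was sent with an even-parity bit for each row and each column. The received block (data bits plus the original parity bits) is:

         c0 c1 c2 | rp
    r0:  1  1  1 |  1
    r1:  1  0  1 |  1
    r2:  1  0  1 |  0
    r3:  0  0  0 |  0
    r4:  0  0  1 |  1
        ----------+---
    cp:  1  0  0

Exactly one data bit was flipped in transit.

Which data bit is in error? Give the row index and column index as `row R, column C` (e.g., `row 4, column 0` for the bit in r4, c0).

Recompute each row's even parity and compare to rp:
  r0: data parity 1, sent rp 1 → ok
  r1: data parity 0, sent rp 1 → mismatch
  r2: data parity 0, sent rp 0 → ok
  r3: data parity 0, sent rp 0 → ok
  r4: data parity 1, sent rp 1 → ok
Recompute each column's even parity and compare to cp:
  c0: data parity 1, sent cp 1 → ok
  c1: data parity 1, sent cp 0 → mismatch
  c2: data parity 0, sent cp 0 → ok
Exactly one row (r1) and one column (c1) fail → the flipped bit is at their intersection.

row 1, column 1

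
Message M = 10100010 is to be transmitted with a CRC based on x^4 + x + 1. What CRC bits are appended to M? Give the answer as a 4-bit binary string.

0010

Append 4 zeros: 101000100000. Divide by 10011 (XOR where the leading bit is 1):
  pos 0: 10100 XOR 10011 = 00111
  pos 2: 11101 XOR 10011 = 01110
  pos 3: 11100 XOR 10011 = 01111
  pos 4: 11110 XOR 10011 = 01101
  pos 5: 11010 XOR 10011 = 01001
  pos 6: 10010 XOR 10011 = 00001
Remainder (last 4 bits) = 0010. This is the CRC / FCS.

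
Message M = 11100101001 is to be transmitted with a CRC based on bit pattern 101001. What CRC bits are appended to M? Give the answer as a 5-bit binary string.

10000

Append 5 zeros: 1110010100100000. Divide by 101001 (XOR where the leading bit is 1):
  pos 0: 111001 XOR 101001 = 010000
  pos 1: 100000 XOR 101001 = 001001
  pos 3: 100110 XOR 101001 = 001111
  pos 5: 111101 XOR 101001 = 010100
  pos 6: 101000 XOR 101001 = 000001
Remainder (last 5 bits) = 10000. This is the CRC / FCS.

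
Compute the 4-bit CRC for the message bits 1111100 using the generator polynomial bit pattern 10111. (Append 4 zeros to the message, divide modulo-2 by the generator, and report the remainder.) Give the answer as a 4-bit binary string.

0100

Append 4 zeros: 11111000000. Divide by 10111 (XOR where the leading bit is 1):
  pos 0: 11111 XOR 10111 = 01000
  pos 1: 10000 XOR 10111 = 00111
  pos 3: 11100 XOR 10111 = 01011
  pos 4: 10110 XOR 10111 = 00001
Remainder (last 4 bits) = 0100. This is the CRC / FCS.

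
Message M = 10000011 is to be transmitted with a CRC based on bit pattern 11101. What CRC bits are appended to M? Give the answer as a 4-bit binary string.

Append 4 zeros: 100000110000. Divide by 11101 (XOR where the leading bit is 1):
  pos 0: 10000 XOR 11101 = 01101
  pos 1: 11010 XOR 11101 = 00111
  pos 3: 11111 XOR 11101 = 00010
  pos 6: 10000 XOR 11101 = 01101
  pos 7: 11010 XOR 11101 = 00111
Remainder (last 4 bits) = 0111. This is the CRC / FCS.

0111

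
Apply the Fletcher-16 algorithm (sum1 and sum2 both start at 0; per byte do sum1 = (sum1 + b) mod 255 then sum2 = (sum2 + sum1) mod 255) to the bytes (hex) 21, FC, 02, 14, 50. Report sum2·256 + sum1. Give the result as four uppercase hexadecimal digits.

Running sums (mod 255):
  after byte 0 (21): sum1=33, sum2=33
  after byte 1 (FC): sum1=30, sum2=63
  after byte 2 (02): sum1=32, sum2=95
  after byte 3 (14): sum1=52, sum2=147
  after byte 4 (50): sum1=132, sum2=24
Checksum = sum2·256 + sum1 = 24·256 + 132 = 6276 = 0x1884.

1884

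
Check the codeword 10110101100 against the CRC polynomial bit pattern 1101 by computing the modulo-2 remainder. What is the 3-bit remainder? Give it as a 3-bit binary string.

Modulo-2 division of 10110101100 by 1101:
  pos 0: 1011 XOR 1101 = 0110
  pos 1: 1100 XOR 1101 = 0001
  pos 4: 1101 XOR 1101 = 0000
Remainder = 100 (nonzero — an error is detected).

100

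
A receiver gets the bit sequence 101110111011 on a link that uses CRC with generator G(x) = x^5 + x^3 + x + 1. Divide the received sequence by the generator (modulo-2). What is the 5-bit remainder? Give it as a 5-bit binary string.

01000

Modulo-2 division of 101110111011 by 101011:
  pos 0: 101110 XOR 101011 = 000101
  pos 3: 101111 XOR 101011 = 000100
  pos 6: 100011 XOR 101011 = 001000
Remainder = 01000 (nonzero — an error is detected).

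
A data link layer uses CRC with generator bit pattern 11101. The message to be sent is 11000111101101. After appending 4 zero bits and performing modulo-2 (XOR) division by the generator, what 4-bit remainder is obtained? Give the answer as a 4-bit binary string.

Append 4 zeros: 110001111011010000. Divide by 11101 (XOR where the leading bit is 1):
  pos 0: 11000 XOR 11101 = 00101
  pos 2: 10111 XOR 11101 = 01010
  pos 3: 10101 XOR 11101 = 01000
  pos 4: 10001 XOR 11101 = 01100
  pos 5: 11000 XOR 11101 = 00101
  pos 7: 10111 XOR 11101 = 01010
  pos 8: 10100 XOR 11101 = 01001
  pos 9: 10011 XOR 11101 = 01110
  pos 10: 11100 XOR 11101 = 00001
Remainder (last 4 bits) = 1000. This is the CRC / FCS.

1000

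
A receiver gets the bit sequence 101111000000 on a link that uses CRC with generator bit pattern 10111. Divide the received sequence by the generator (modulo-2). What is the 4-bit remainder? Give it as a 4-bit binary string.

Modulo-2 division of 101111000000 by 10111:
  pos 0: 10111 XOR 10111 = 00000
  pos 5: 10000 XOR 10111 = 00111
  pos 7: 11100 XOR 10111 = 01011
Remainder = 1011 (nonzero — an error is detected).

1011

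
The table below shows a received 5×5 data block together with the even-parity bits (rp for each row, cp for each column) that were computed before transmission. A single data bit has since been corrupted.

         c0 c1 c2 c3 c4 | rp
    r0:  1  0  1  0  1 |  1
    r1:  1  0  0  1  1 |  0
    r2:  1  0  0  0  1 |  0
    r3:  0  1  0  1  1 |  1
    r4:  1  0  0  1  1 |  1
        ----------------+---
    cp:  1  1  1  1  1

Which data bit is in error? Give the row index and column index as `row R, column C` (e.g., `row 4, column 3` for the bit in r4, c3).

row 1, column 0

Recompute each row's even parity and compare to rp:
  r0: data parity 1, sent rp 1 → ok
  r1: data parity 1, sent rp 0 → mismatch
  r2: data parity 0, sent rp 0 → ok
  r3: data parity 1, sent rp 1 → ok
  r4: data parity 1, sent rp 1 → ok
Recompute each column's even parity and compare to cp:
  c0: data parity 0, sent cp 1 → mismatch
  c1: data parity 1, sent cp 1 → ok
  c2: data parity 1, sent cp 1 → ok
  c3: data parity 1, sent cp 1 → ok
  c4: data parity 1, sent cp 1 → ok
Exactly one row (r1) and one column (c0) fail → the flipped bit is at their intersection.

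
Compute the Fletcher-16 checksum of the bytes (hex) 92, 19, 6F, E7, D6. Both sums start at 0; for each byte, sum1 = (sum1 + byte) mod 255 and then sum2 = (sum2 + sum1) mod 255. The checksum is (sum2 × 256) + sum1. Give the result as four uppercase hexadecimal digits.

Running sums (mod 255):
  after byte 0 (92): sum1=146, sum2=146
  after byte 1 (19): sum1=171, sum2=62
  after byte 2 (6F): sum1=27, sum2=89
  after byte 3 (E7): sum1=3, sum2=92
  after byte 4 (D6): sum1=217, sum2=54
Checksum = sum2·256 + sum1 = 54·256 + 217 = 14041 = 0x36D9.

36D9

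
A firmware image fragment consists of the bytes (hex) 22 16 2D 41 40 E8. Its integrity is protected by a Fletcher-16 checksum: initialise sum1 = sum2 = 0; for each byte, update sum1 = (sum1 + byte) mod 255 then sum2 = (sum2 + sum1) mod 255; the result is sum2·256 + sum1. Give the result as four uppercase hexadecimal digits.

Running sums (mod 255):
  after byte 0 (22): sum1=34, sum2=34
  after byte 1 (16): sum1=56, sum2=90
  after byte 2 (2D): sum1=101, sum2=191
  after byte 3 (41): sum1=166, sum2=102
  after byte 4 (40): sum1=230, sum2=77
  after byte 5 (E8): sum1=207, sum2=29
Checksum = sum2·256 + sum1 = 29·256 + 207 = 7631 = 0x1DCF.

1DCF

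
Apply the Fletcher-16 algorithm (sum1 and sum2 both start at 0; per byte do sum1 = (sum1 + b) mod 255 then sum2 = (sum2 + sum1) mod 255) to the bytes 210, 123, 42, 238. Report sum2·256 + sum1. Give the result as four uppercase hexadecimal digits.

0167

Running sums (mod 255):
  after byte 0 (210): sum1=210, sum2=210
  after byte 1 (123): sum1=78, sum2=33
  after byte 2 (42): sum1=120, sum2=153
  after byte 3 (238): sum1=103, sum2=1
Checksum = sum2·256 + sum1 = 1·256 + 103 = 359 = 0x0167.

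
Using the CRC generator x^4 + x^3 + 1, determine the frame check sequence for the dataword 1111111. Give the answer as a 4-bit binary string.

Append 4 zeros: 11111110000. Divide by 11001 (XOR where the leading bit is 1):
  pos 0: 11111 XOR 11001 = 00110
  pos 2: 11011 XOR 11001 = 00010
  pos 5: 10000 XOR 11001 = 01001
  pos 6: 10010 XOR 11001 = 01011
Remainder (last 4 bits) = 1011. This is the CRC / FCS.

1011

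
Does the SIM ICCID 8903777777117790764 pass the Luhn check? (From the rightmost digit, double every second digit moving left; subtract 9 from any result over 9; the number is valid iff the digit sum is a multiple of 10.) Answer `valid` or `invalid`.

From the right, keep odd positions and double even positions (subtract 9 from any doubled value over 9):
  doubled (positions 2,4,...): 3 0 5 2 5 5 5 6 9 → sum 40
  kept (positions 1,3,...): 4 7 9 7 1 7 7 7 0 8 → sum 57
Total = 97.
97 mod 10 = 7, so the number is invalid.

invalid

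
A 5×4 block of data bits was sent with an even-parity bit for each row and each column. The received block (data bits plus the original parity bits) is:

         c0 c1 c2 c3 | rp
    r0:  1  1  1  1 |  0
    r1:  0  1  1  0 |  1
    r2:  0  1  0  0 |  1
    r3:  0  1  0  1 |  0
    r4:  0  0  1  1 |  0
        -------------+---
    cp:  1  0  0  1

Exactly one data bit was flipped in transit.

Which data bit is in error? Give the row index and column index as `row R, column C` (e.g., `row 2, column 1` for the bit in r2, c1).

Recompute each row's even parity and compare to rp:
  r0: data parity 0, sent rp 0 → ok
  r1: data parity 0, sent rp 1 → mismatch
  r2: data parity 1, sent rp 1 → ok
  r3: data parity 0, sent rp 0 → ok
  r4: data parity 0, sent rp 0 → ok
Recompute each column's even parity and compare to cp:
  c0: data parity 1, sent cp 1 → ok
  c1: data parity 0, sent cp 0 → ok
  c2: data parity 1, sent cp 0 → mismatch
  c3: data parity 1, sent cp 1 → ok
Exactly one row (r1) and one column (c2) fail → the flipped bit is at their intersection.

row 1, column 2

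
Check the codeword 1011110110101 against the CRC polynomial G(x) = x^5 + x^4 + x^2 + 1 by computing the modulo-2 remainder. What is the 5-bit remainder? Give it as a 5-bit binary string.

11111

Modulo-2 division of 1011110110101 by 110101:
  pos 0: 101111 XOR 110101 = 011010
  pos 1: 110100 XOR 110101 = 000001
  pos 6: 111010 XOR 110101 = 001111
Remainder = 11111 (nonzero — an error is detected).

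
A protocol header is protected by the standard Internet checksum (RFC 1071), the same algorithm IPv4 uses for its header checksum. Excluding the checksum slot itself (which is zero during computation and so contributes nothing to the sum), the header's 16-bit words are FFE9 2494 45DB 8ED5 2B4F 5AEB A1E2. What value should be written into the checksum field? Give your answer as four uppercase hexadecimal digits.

DEB3

One's-complement addition (fold any carry out of bit 15 back into bit 0):
  0xFFE9 + 0x2494 = 0x1247D → wrap carry → 0x247E
  0x247E + 0x45DB = 0x06A59
  0x6A59 + 0x8ED5 = 0x0F92E
  0xF92E + 0x2B4F = 0x1247D → wrap carry → 0x247E
  0x247E + 0x5AEB = 0x07F69
  0x7F69 + 0xA1E2 = 0x1214B → wrap carry → 0x214C
One's-complement sum = 0x214C.
Checksum = ~0x214C & 0xFFFF = 0xDEB3.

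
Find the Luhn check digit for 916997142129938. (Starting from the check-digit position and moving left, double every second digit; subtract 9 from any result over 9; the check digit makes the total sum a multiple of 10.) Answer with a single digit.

9

Partial digits right→left: 8 3 9 9 2 1 2 4 1 7 9 9 6 1 9
Double every second digit counting from the check-digit position (so the 1st, 3rd, 5th, ... of the partial from the right).
  doubled (with −9 where >9): 7 9 4 4 2 9 3 9 → sum 47
  kept as-is: 3 9 1 4 7 9 1 → sum 34
Total = 47 + 34 = 81.
Check digit = (10 − (81 mod 10)) mod 10 = 9.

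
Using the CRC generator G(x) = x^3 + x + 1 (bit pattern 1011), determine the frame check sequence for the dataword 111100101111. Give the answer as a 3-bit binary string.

000

Append 3 zeros: 111100101111000. Divide by 1011 (XOR where the leading bit is 1):
  pos 0: 1111 XOR 1011 = 0100
  pos 1: 1000 XOR 1011 = 0011
  pos 3: 1101 XOR 1011 = 0110
  pos 4: 1100 XOR 1011 = 0111
  pos 5: 1111 XOR 1011 = 0100
  pos 6: 1001 XOR 1011 = 0010
  pos 8: 1011 XOR 1011 = 0000
Remainder (last 3 bits) = 000. This is the CRC / FCS.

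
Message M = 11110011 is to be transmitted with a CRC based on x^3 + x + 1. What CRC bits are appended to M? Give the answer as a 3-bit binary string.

001

Append 3 zeros: 11110011000. Divide by 1011 (XOR where the leading bit is 1):
  pos 0: 1111 XOR 1011 = 0100
  pos 1: 1000 XOR 1011 = 0011
  pos 3: 1101 XOR 1011 = 0110
  pos 4: 1101 XOR 1011 = 0110
  pos 5: 1100 XOR 1011 = 0111
  pos 6: 1110 XOR 1011 = 0101
  pos 7: 1010 XOR 1011 = 0001
Remainder (last 3 bits) = 001. This is the CRC / FCS.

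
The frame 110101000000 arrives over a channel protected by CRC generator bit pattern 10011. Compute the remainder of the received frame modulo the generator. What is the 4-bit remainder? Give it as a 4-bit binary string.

0000

Modulo-2 division of 110101000000 by 10011:
  pos 0: 11010 XOR 10011 = 01001
  pos 1: 10011 XOR 10011 = 00000
Remainder = 0000 (zero — the frame passes the CRC check).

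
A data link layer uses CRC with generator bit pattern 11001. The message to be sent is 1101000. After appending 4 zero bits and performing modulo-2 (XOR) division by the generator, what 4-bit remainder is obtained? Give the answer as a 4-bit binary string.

1000

Append 4 zeros: 11010000000. Divide by 11001 (XOR where the leading bit is 1):
  pos 0: 11010 XOR 11001 = 00011
  pos 3: 11000 XOR 11001 = 00001
Remainder (last 4 bits) = 1000. This is the CRC / FCS.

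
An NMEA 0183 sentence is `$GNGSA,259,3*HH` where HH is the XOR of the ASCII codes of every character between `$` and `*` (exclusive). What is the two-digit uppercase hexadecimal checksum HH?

XOR the ASCII codes of the payload characters:
  'G' = 0x47 → acc = 0x47
  'N' = 0x4E → acc = 0x09
  'G' = 0x47 → acc = 0x4E
  'S' = 0x53 → acc = 0x1D
  'A' = 0x41 → acc = 0x5C
  ',' = 0x2C → acc = 0x70
  '2' = 0x32 → acc = 0x42
  '5' = 0x35 → acc = 0x77
  '9' = 0x39 → acc = 0x4E
  ',' = 0x2C → acc = 0x62
  '3' = 0x33 → acc = 0x51
Checksum = 0x51.

51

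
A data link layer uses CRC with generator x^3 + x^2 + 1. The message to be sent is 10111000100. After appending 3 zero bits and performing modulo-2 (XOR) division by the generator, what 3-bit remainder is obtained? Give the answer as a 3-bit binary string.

Append 3 zeros: 10111000100000. Divide by 1101 (XOR where the leading bit is 1):
  pos 0: 1011 XOR 1101 = 0110
  pos 1: 1101 XOR 1101 = 0000
  pos 8: 1000 XOR 1101 = 0101
  pos 9: 1010 XOR 1101 = 0111
  pos 10: 1110 XOR 1101 = 0011
Remainder (last 3 bits) = 011. This is the CRC / FCS.

011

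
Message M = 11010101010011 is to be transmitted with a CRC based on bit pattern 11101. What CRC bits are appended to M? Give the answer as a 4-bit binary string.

1010

Append 4 zeros: 110101010100110000. Divide by 11101 (XOR where the leading bit is 1):
  pos 0: 11010 XOR 11101 = 00111
  pos 2: 11110 XOR 11101 = 00011
  pos 5: 11101 XOR 11101 = 00000
  pos 12: 11000 XOR 11101 = 00101
Remainder (last 4 bits) = 1010. This is the CRC / FCS.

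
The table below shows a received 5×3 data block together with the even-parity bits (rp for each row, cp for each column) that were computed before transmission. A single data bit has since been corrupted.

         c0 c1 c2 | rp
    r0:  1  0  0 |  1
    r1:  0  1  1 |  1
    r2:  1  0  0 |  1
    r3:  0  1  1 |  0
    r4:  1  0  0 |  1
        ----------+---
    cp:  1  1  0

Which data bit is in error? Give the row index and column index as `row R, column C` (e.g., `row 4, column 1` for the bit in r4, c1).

Recompute each row's even parity and compare to rp:
  r0: data parity 1, sent rp 1 → ok
  r1: data parity 0, sent rp 1 → mismatch
  r2: data parity 1, sent rp 1 → ok
  r3: data parity 0, sent rp 0 → ok
  r4: data parity 1, sent rp 1 → ok
Recompute each column's even parity and compare to cp:
  c0: data parity 1, sent cp 1 → ok
  c1: data parity 0, sent cp 1 → mismatch
  c2: data parity 0, sent cp 0 → ok
Exactly one row (r1) and one column (c1) fail → the flipped bit is at their intersection.

row 1, column 1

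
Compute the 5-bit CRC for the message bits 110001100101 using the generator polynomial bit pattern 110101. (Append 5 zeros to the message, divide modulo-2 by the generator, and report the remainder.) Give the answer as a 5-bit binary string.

Append 5 zeros: 11000110010100000. Divide by 110101 (XOR where the leading bit is 1):
  pos 0: 110001 XOR 110101 = 000100
  pos 3: 100100 XOR 110101 = 010001
  pos 4: 100011 XOR 110101 = 010110
  pos 5: 101100 XOR 110101 = 011001
  pos 6: 110011 XOR 110101 = 000110
  pos 9: 110000 XOR 110101 = 000101
Remainder (last 5 bits) = 10100. This is the CRC / FCS.

10100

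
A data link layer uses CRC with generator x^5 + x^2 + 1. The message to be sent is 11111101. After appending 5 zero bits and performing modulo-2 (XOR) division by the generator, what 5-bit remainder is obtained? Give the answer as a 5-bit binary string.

11110

Append 5 zeros: 1111110100000. Divide by 100101 (XOR where the leading bit is 1):
  pos 0: 111111 XOR 100101 = 011010
  pos 1: 110100 XOR 100101 = 010001
  pos 2: 100011 XOR 100101 = 000110
  pos 5: 110000 XOR 100101 = 010101
  pos 6: 101010 XOR 100101 = 001111
Remainder (last 5 bits) = 11110. This is the CRC / FCS.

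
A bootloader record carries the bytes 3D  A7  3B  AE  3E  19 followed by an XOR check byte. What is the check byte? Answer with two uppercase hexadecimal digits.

28

XOR the bytes together:
  start with 0x3D
  0x3D ⊕ 0xA7 = 0x9A
  0x9A ⊕ 0x3B = 0xA1
  0xA1 ⊕ 0xAE = 0x0F
  0x0F ⊕ 0x3E = 0x31
  0x31 ⊕ 0x19 = 0x28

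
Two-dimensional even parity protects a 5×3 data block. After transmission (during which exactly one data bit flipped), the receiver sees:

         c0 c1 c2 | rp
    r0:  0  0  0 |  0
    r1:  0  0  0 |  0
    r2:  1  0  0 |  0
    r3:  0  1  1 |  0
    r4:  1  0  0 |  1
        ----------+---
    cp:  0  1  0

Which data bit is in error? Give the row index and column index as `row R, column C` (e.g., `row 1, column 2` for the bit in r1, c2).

Recompute each row's even parity and compare to rp:
  r0: data parity 0, sent rp 0 → ok
  r1: data parity 0, sent rp 0 → ok
  r2: data parity 1, sent rp 0 → mismatch
  r3: data parity 0, sent rp 0 → ok
  r4: data parity 1, sent rp 1 → ok
Recompute each column's even parity and compare to cp:
  c0: data parity 0, sent cp 0 → ok
  c1: data parity 1, sent cp 1 → ok
  c2: data parity 1, sent cp 0 → mismatch
Exactly one row (r2) and one column (c2) fail → the flipped bit is at their intersection.

row 2, column 2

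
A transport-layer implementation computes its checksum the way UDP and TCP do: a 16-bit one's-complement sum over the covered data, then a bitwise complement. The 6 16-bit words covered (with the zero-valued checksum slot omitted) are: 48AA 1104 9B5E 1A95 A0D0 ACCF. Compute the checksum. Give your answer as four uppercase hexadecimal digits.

A2BD

One's-complement addition (fold any carry out of bit 15 back into bit 0):
  0x48AA + 0x1104 = 0x059AE
  0x59AE + 0x9B5E = 0x0F50C
  0xF50C + 0x1A95 = 0x10FA1 → wrap carry → 0x0FA2
  0x0FA2 + 0xA0D0 = 0x0B072
  0xB072 + 0xACCF = 0x15D41 → wrap carry → 0x5D42
One's-complement sum = 0x5D42.
Checksum = ~0x5D42 & 0xFFFF = 0xA2BD.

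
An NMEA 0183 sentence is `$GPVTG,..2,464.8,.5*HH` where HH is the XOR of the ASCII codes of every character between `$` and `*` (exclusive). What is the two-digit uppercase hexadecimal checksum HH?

XOR the ASCII codes of the payload characters:
  'G' = 0x47 → acc = 0x47
  'P' = 0x50 → acc = 0x17
  'V' = 0x56 → acc = 0x41
  'T' = 0x54 → acc = 0x15
  'G' = 0x47 → acc = 0x52
  ',' = 0x2C → acc = 0x7E
  '.' = 0x2E → acc = 0x50
  '.' = 0x2E → acc = 0x7E
  '2' = 0x32 → acc = 0x4C
  ',' = 0x2C → acc = 0x60
  '4' = 0x34 → acc = 0x54
  '6' = 0x36 → acc = 0x62
  '4' = 0x34 → acc = 0x56
  '.' = 0x2E → acc = 0x78
  '8' = 0x38 → acc = 0x40
  ',' = 0x2C → acc = 0x6C
  '.' = 0x2E → acc = 0x42
  '5' = 0x35 → acc = 0x77
Checksum = 0x77.

77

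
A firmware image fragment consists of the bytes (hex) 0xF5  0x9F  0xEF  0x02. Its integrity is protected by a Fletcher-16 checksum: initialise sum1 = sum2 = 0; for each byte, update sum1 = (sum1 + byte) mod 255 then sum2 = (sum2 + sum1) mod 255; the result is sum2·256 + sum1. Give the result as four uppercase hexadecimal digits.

Running sums (mod 255):
  after byte 0 (0xF5): sum1=245, sum2=245
  after byte 1 (0x9F): sum1=149, sum2=139
  after byte 2 (0xEF): sum1=133, sum2=17
  after byte 3 (0x02): sum1=135, sum2=152
Checksum = sum2·256 + sum1 = 152·256 + 135 = 39047 = 0x9887.

9887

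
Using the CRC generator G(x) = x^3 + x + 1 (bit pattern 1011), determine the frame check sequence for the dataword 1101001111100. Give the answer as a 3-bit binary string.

Append 3 zeros: 1101001111100000. Divide by 1011 (XOR where the leading bit is 1):
  pos 0: 1101 XOR 1011 = 0110
  pos 1: 1100 XOR 1011 = 0111
  pos 2: 1110 XOR 1011 = 0101
  pos 3: 1011 XOR 1011 = 0000
  pos 7: 1111 XOR 1011 = 0100
  pos 8: 1000 XOR 1011 = 0011
  pos 10: 1100 XOR 1011 = 0111
  pos 11: 1110 XOR 1011 = 0101
  pos 12: 1010 XOR 1011 = 0001
Remainder (last 3 bits) = 001. This is the CRC / FCS.

001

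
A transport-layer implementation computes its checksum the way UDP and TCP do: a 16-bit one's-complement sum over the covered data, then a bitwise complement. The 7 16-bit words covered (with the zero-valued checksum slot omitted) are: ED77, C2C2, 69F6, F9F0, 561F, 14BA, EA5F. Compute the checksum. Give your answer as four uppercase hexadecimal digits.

One's-complement addition (fold any carry out of bit 15 back into bit 0):
  0xED77 + 0xC2C2 = 0x1B039 → wrap carry → 0xB03A
  0xB03A + 0x69F6 = 0x11A30 → wrap carry → 0x1A31
  0x1A31 + 0xF9F0 = 0x11421 → wrap carry → 0x1422
  0x1422 + 0x561F = 0x06A41
  0x6A41 + 0x14BA = 0x07EFB
  0x7EFB + 0xEA5F = 0x1695A → wrap carry → 0x695B
One's-complement sum = 0x695B.
Checksum = ~0x695B & 0xFFFF = 0x96A4.

96A4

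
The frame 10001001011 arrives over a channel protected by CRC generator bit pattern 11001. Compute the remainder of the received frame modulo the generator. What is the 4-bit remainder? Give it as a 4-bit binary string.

1110

Modulo-2 division of 10001001011 by 11001:
  pos 0: 10001 XOR 11001 = 01000
  pos 1: 10000 XOR 11001 = 01001
  pos 2: 10010 XOR 11001 = 01011
  pos 3: 10111 XOR 11001 = 01110
  pos 4: 11100 XOR 11001 = 00101
  pos 6: 10111 XOR 11001 = 01110
Remainder = 1110 (nonzero — an error is detected).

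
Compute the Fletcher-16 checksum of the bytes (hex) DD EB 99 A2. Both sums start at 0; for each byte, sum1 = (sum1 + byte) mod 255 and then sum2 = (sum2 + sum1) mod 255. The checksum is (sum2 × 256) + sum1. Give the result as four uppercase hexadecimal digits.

Running sums (mod 255):
  after byte 0 (DD): sum1=221, sum2=221
  after byte 1 (EB): sum1=201, sum2=167
  after byte 2 (99): sum1=99, sum2=11
  after byte 3 (A2): sum1=6, sum2=17
Checksum = sum2·256 + sum1 = 17·256 + 6 = 4358 = 0x1106.

1106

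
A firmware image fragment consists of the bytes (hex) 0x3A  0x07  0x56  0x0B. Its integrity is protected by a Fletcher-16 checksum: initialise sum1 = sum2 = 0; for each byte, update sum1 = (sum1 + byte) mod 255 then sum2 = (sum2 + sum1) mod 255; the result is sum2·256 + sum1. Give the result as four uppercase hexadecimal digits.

B5A2

Running sums (mod 255):
  after byte 0 (0x3A): sum1=58, sum2=58
  after byte 1 (0x07): sum1=65, sum2=123
  after byte 2 (0x56): sum1=151, sum2=19
  after byte 3 (0x0B): sum1=162, sum2=181
Checksum = sum2·256 + sum1 = 181·256 + 162 = 46498 = 0xB5A2.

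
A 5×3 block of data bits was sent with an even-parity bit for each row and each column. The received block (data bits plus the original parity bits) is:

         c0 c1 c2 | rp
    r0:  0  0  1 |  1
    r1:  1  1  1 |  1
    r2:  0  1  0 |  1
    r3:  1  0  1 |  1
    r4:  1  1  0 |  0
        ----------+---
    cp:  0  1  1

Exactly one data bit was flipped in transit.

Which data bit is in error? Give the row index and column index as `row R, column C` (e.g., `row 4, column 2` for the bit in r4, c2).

row 3, column 0

Recompute each row's even parity and compare to rp:
  r0: data parity 1, sent rp 1 → ok
  r1: data parity 1, sent rp 1 → ok
  r2: data parity 1, sent rp 1 → ok
  r3: data parity 0, sent rp 1 → mismatch
  r4: data parity 0, sent rp 0 → ok
Recompute each column's even parity and compare to cp:
  c0: data parity 1, sent cp 0 → mismatch
  c1: data parity 1, sent cp 1 → ok
  c2: data parity 1, sent cp 1 → ok
Exactly one row (r3) and one column (c0) fail → the flipped bit is at their intersection.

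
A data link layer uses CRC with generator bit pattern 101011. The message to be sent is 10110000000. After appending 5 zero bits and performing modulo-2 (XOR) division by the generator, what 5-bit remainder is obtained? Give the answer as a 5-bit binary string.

00100

Append 5 zeros: 1011000000000000. Divide by 101011 (XOR where the leading bit is 1):
  pos 0: 101100 XOR 101011 = 000111
  pos 3: 111000 XOR 101011 = 010011
  pos 4: 100110 XOR 101011 = 001101
  pos 6: 110100 XOR 101011 = 011111
  pos 7: 111110 XOR 101011 = 010101
  pos 8: 101010 XOR 101011 = 000001
Remainder (last 5 bits) = 00100. This is the CRC / FCS.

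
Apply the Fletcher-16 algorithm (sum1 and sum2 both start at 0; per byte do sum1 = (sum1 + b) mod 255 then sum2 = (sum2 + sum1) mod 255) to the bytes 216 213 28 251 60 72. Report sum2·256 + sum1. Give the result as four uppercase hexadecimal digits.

674B

Running sums (mod 255):
  after byte 0 (216): sum1=216, sum2=216
  after byte 1 (213): sum1=174, sum2=135
  after byte 2 (28): sum1=202, sum2=82
  after byte 3 (251): sum1=198, sum2=25
  after byte 4 (60): sum1=3, sum2=28
  after byte 5 (72): sum1=75, sum2=103
Checksum = sum2·256 + sum1 = 103·256 + 75 = 26443 = 0x674B.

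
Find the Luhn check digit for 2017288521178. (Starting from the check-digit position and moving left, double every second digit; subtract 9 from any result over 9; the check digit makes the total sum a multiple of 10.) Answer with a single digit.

Partial digits right→left: 8 7 1 1 2 5 8 8 2 7 1 0 2
Double every second digit counting from the check-digit position (so the 1st, 3rd, 5th, ... of the partial from the right).
  doubled (with −9 where >9): 7 2 4 7 4 2 4 → sum 30
  kept as-is: 7 1 5 8 7 0 → sum 28
Total = 30 + 28 = 58.
Check digit = (10 − (58 mod 10)) mod 10 = 2.

2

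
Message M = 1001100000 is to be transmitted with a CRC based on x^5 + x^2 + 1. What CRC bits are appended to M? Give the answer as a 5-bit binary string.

Append 5 zeros: 100110000000000. Divide by 100101 (XOR where the leading bit is 1):
  pos 0: 100110 XOR 100101 = 000011
  pos 4: 110000 XOR 100101 = 010101
  pos 5: 101010 XOR 100101 = 001111
  pos 7: 111100 XOR 100101 = 011001
  pos 8: 110010 XOR 100101 = 010111
  pos 9: 101110 XOR 100101 = 001011
Remainder (last 5 bits) = 01011. This is the CRC / FCS.

01011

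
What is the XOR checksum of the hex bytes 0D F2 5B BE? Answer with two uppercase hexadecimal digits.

1A

XOR the bytes together:
  start with 0x0D
  0x0D ⊕ 0xF2 = 0xFF
  0xFF ⊕ 0x5B = 0xA4
  0xA4 ⊕ 0xBE = 0x1A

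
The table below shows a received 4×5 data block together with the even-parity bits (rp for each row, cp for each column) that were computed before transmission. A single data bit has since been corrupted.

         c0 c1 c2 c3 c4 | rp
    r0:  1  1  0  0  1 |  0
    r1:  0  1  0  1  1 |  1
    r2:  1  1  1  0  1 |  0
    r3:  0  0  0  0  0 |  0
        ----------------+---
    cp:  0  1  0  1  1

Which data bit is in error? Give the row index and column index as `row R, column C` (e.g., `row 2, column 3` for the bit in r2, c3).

Recompute each row's even parity and compare to rp:
  r0: data parity 1, sent rp 0 → mismatch
  r1: data parity 1, sent rp 1 → ok
  r2: data parity 0, sent rp 0 → ok
  r3: data parity 0, sent rp 0 → ok
Recompute each column's even parity and compare to cp:
  c0: data parity 0, sent cp 0 → ok
  c1: data parity 1, sent cp 1 → ok
  c2: data parity 1, sent cp 0 → mismatch
  c3: data parity 1, sent cp 1 → ok
  c4: data parity 1, sent cp 1 → ok
Exactly one row (r0) and one column (c2) fail → the flipped bit is at their intersection.

row 0, column 2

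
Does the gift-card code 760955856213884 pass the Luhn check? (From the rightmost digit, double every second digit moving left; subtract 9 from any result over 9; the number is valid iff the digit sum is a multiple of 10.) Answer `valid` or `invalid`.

From the right, keep odd positions and double even positions (subtract 9 from any doubled value over 9):
  doubled (positions 2,4,...): 7 6 4 1 1 9 3 → sum 31
  kept (positions 1,3,...): 4 8 1 6 8 5 0 7 → sum 39
Total = 70.
70 mod 10 = 0, so the number is valid.

valid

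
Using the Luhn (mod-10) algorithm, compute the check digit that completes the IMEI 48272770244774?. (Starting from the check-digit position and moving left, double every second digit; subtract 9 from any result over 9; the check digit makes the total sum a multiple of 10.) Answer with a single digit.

4

Partial digits right→left: 4 7 7 4 4 2 0 7 7 2 7 2 8 4
Double every second digit counting from the check-digit position (so the 1st, 3rd, 5th, ... of the partial from the right).
  doubled (with −9 where >9): 8 5 8 0 5 5 7 → sum 38
  kept as-is: 7 4 2 7 2 2 4 → sum 28
Total = 38 + 28 = 66.
Check digit = (10 − (66 mod 10)) mod 10 = 4.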